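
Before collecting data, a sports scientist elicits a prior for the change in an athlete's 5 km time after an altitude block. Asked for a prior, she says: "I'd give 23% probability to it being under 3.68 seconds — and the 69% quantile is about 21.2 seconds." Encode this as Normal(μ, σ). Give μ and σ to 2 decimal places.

For Normal(μ,σ), the p-quantile is μ + z_p·σ. Here z_{0.23} = -0.7388, z_{0.69} = 0.4959.
So 3.68 = μ − 0.7388σ and 21.2 = μ + 0.4959σ.
Subtracting: σ = (21.2 − 3.68)/(0.4959 − (-0.7388)) = 14.19.
Then μ = 3.68 − (-0.7388)·14.19 = 14.16.

μ = 14.16, σ = 14.19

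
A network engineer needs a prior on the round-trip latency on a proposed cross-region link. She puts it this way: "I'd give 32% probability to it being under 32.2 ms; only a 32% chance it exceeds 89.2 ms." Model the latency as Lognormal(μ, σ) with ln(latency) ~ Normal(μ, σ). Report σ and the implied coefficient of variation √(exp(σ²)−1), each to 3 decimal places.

If T ~ Lognormal(μ,σ) then ln T ~ Normal(μ,σ), so the p-quantile of ln T is μ + z_p·σ.
ln(32.2) = 3.472 and ln(89.2) = 4.491; z_{0.32} = -0.4677, z_{0.68} = 0.4677.
σ = (4.491 − 3.472)/(0.4677 − (-0.4677)) = 1.089.
μ = 3.472 − (-0.4677)·1.089 = 3.981.
CV = √(exp(σ²)−1) = √(exp(1.1865)−1) = 1.509.

σ ≈ 1.089, CV ≈ 1.509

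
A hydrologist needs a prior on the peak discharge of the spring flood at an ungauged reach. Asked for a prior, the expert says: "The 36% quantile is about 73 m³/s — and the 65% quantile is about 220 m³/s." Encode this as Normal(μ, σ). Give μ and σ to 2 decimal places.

The p-quantile of Normal(μ,σ) is μ + z_p·σ, with z_{0.36} = -0.3585 and z_{0.65} = 0.3853.
Eliminate σ: μ = (z₂·x₁ − z₁·x₂)/(z₂ − z₁) = (0.3853·73 − (-0.3585)·220)/0.7438 = 143.85.
Then σ = (x₂ − x₁)/(z₂ − z₁) = (220 − 73)/0.7438 = 197.64.

μ = 143.85, σ = 197.64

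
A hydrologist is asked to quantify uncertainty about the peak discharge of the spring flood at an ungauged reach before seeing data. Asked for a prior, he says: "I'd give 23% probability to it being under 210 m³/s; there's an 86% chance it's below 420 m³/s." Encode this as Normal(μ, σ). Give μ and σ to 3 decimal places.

The p-quantile of Normal(μ,σ) is μ + z_p·σ, with z_{0.23} = -0.7388 and z_{0.86} = 1.08.
Eliminate σ: μ = (z₂·x₁ − z₁·x₂)/(z₂ − z₁) = (1.08·210 − (-0.7388)·420)/1.819 = 295.291.
Then σ = (x₂ − x₁)/(z₂ − z₁) = (420 − 210)/1.819 = 115.438.

μ = 295.291, σ = 115.438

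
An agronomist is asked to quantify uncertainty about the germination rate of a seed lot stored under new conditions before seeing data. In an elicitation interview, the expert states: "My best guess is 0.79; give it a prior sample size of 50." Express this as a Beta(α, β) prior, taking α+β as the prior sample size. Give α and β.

Under the effective-sample-size interpretation, Beta(α, β) has prior mean α/(α+β) and prior sample size α+β.
So α+β = 50 and α/(α+β) = 0.79, giving α = 0.79·50 = 39.5 and β = 50 − 39.5 = 10.5.

α = 39.5, β = 10.5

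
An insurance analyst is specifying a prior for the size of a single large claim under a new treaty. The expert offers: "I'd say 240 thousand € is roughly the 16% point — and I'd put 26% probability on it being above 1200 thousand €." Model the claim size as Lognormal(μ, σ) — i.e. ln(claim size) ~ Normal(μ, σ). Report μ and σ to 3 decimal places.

If T ~ Lognormal(μ,σ) then ln T ~ Normal(μ,σ), so the p-quantile of ln T is μ + z_p·σ.
ln(240) = 5.481 and ln(1200) = 7.09; z_{0.16} = -0.9945, z_{0.74} = 0.6433.
σ = (7.09 − 5.481)/(0.6433 − (-0.9945)) = 0.983.
μ = 5.481 − (-0.9945)·0.983 = 6.458.

μ ≈ 6.458, σ ≈ 0.983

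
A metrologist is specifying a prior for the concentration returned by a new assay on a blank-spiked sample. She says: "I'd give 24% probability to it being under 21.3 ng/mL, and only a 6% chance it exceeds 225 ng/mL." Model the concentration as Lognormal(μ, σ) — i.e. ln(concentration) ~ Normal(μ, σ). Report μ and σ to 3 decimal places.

If T ~ Lognormal(μ,σ) then ln T ~ Normal(μ,σ), so the p-quantile of ln T is μ + z_p·σ.
ln(21.3) = 3.059 and ln(225) = 5.416; z_{0.24} = -0.7063, z_{0.94} = 1.555.
σ = (5.416 − 3.059)/(1.555 − (-0.7063)) = 1.043.
μ = 3.059 − (-0.7063)·1.043 = 3.795.

μ ≈ 3.795, σ ≈ 1.043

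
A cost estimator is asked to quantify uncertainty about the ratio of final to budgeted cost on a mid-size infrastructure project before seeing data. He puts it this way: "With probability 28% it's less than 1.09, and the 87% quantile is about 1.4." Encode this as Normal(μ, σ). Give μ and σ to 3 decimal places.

For Normal(μ,σ), the p-quantile is μ + z_p·σ. Here z_{0.28} = -0.5828, z_{0.87} = 1.126.
So 1.09 = μ − 0.5828σ and 1.4 = μ + 1.126σ.
Subtracting: σ = (1.4 − 1.09)/(1.126 − (-0.5828)) = 0.181.
Then μ = 1.09 − (-0.5828)·0.181 = 1.196.

μ = 1.196, σ = 0.181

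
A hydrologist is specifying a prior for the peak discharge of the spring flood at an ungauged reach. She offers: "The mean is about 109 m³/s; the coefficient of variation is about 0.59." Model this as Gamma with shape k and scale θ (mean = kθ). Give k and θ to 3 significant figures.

k ≈ 2.87, θ ≈ 37.9

For Gamma(k, scale θ): mean = kθ, variance = kθ², so CV = 1/√k.
CV = 0.59, hence k = 1/CV² = 2.87.
Then θ = mean/k = 109/2.87 = 37.9.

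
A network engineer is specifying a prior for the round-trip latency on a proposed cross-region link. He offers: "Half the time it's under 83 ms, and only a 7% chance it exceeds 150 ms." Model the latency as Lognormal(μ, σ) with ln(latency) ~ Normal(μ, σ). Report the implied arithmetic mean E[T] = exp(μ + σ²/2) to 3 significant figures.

E[T] ≈ 89.9 ms

If T ~ Lognormal(μ,σ) then ln T ~ Normal(μ,σ), so the p-quantile of ln T is μ + z_p·σ.
ln(83) = 4.419 and ln(150) = 5.011; z_{0.5} = 0, z_{0.93} = 1.476.
σ = (5.011 − 4.419)/(1.476 − (0)) = 0.401.
μ = 4.419 − (0)·0.401 = 4.419.
E[T] = exp(μ + σ²/2) = exp(4.419 + 0.0804) = 89.9 ms.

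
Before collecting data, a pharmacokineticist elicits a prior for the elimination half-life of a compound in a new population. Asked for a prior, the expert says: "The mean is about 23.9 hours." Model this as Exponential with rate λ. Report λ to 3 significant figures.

λ ≈ 0.0418

Exponential mean = 1/λ, so λ = 1/23.9 = 0.0418.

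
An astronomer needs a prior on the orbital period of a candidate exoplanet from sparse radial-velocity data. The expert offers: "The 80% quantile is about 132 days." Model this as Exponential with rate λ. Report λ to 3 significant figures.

P(T < 132.0) = 1 − e^(−λ·132.0) = 0.8, so λ = −ln(1−0.8)/132.0 = −ln(0.2)/132.0 = 0.0122.

λ ≈ 0.0122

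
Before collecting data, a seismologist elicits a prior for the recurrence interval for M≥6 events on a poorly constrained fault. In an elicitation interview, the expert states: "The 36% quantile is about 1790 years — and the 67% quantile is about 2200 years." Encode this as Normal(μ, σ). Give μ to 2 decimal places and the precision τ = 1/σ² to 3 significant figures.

The p-quantile of Normal(μ,σ) is μ + z_p·σ, with z_{0.36} = -0.3585 and z_{0.67} = 0.4399.
Eliminate σ: μ = (z₂·x₁ − z₁·x₂)/(z₂ − z₁) = (0.4399·1790 − (-0.3585)·2200)/0.7984 = 1974.08.
Then σ = (x₂ − x₁)/(z₂ − z₁) = (2200 − 1790)/0.7984 = 513.55.
Precision τ = 1/σ² = 1/513.5² = 3.79e-06.

μ = 1974.08, τ = 3.79e-06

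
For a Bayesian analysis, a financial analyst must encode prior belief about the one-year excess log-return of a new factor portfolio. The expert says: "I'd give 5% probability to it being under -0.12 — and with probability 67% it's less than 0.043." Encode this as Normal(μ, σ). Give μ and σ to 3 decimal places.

μ = 0.009, σ = 0.078

The p-quantile of Normal(μ,σ) is μ + z_p·σ, with z_{0.05} = -1.645 and z_{0.67} = 0.4399.
Eliminate σ: μ = (z₂·x₁ − z₁·x₂)/(z₂ − z₁) = (0.4399·-0.12 − (-1.645)·0.043)/2.085 = 0.009.
Then σ = (x₂ − x₁)/(z₂ − z₁) = (0.043 − -0.12)/2.085 = 0.078.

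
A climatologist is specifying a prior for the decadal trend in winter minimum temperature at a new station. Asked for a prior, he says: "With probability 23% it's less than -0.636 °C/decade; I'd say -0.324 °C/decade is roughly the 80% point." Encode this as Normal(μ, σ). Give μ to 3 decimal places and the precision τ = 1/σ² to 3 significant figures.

The p-quantile of Normal(μ,σ) is μ + z_p·σ, with z_{0.23} = -0.7388 and z_{0.8} = 0.8416.
Eliminate σ: μ = (z₂·x₁ − z₁·x₂)/(z₂ − z₁) = (0.8416·-0.636 − (-0.7388)·-0.324)/1.58 = -0.490.
Then σ = (x₂ − x₁)/(z₂ − z₁) = (-0.324 − -0.636)/1.58 = 0.197.
Precision τ = 1/σ² = 1/0.1974² = 25.7.

μ = -0.490, τ = 25.7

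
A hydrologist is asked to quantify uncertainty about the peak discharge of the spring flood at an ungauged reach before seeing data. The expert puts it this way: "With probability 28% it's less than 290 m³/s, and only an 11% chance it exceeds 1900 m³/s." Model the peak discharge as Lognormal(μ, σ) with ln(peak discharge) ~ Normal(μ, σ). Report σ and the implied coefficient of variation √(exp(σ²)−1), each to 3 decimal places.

If T ~ Lognormal(μ,σ) then ln T ~ Normal(μ,σ), so the p-quantile of ln T is μ + z_p·σ.
ln(290) = 5.67 and ln(1900) = 7.55; z_{0.28} = -0.5828, z_{0.89} = 1.227.
σ = (7.55 − 5.67)/(1.227 − (-0.5828)) = 1.039.
μ = 5.67 − (-0.5828)·1.039 = 6.275.
CV = √(exp(σ²)−1) = √(exp(1.0793)−1) = 1.394.

σ ≈ 1.039, CV ≈ 1.394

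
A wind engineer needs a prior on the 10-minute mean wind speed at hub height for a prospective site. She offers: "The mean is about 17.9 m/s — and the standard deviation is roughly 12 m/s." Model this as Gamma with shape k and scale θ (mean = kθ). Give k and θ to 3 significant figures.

k ≈ 2.23, θ ≈ 8.04

For Gamma(k, scale θ): mean = kθ, variance = kθ², so CV = 1/√k.
CV = SD/mean = 12/17.9 = 0.6704, hence k = 1/CV² = 2.23.
Then θ = mean/k = 17.9/2.23 = 8.04.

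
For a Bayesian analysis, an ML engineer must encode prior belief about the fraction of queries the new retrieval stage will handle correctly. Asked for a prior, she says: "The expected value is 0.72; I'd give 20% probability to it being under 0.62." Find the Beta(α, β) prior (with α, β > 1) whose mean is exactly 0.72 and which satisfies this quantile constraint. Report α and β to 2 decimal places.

α ≈ 9.55, β ≈ 3.72

With mean 0.72 fixed, write α = 0.72s, β = 0.28s where s = α+β.
Need P(θ < 0.62) = 0.2 under Beta(0.72s, 0.28s). Normal approximation: (q−m)/√(m(1−m)/s) ≈ z_{0.2} = -0.842, so s ≈ 0.72·0.28·(-0.842)²/(0.62−0.72)² = 14.3.
At s = 14.3: P(θ<0.62) ≈ 0.193. Adjusting to match 0.2 gives s ≈ 13.27.
So α = 0.72·13.27 ≈ 9.55, β = 0.28·13.27 ≈ 3.72.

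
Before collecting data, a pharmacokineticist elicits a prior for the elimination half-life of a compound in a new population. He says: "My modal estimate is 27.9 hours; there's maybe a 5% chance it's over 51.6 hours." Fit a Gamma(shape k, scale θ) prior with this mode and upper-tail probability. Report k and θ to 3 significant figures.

Gamma(k,θ) with k>1 has mode (k−1)θ, so θ = 27.9/(k−1).
Need P(X < 51.6) = 0.95 with θ tied to k this way. Start at k = 2, θ = 27.9: P(X<51.6) ≈ 0.552.
Too low — raise k to concentrate. Iterating converges to k ≈ 8.36.
Then θ = 27.9/(8.36−1) ≈ 3.79.

k ≈ 8.36, θ ≈ 3.79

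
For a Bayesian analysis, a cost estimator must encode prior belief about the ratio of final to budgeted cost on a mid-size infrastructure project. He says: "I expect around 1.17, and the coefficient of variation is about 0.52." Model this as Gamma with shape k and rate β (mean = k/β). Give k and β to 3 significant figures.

For Gamma(k, rate β): mean = k/β, variance = k/β², so CV = 1/√k.
CV = 0.52, hence k = 1/CV² = 3.7.
Then β = k/mean = 3.7/1.17 = 3.16.

k ≈ 3.7, β ≈ 3.16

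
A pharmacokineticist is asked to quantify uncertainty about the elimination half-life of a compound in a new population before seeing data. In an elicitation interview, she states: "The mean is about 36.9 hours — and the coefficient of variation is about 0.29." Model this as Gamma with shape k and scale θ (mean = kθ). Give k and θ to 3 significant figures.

k ≈ 11.9, θ ≈ 3.1

For Gamma(k, scale θ): mean = kθ, variance = kθ², so CV = 1/√k.
CV = 0.29, hence k = 1/CV² = 11.9.
Then θ = mean/k = 36.9/11.9 = 3.1.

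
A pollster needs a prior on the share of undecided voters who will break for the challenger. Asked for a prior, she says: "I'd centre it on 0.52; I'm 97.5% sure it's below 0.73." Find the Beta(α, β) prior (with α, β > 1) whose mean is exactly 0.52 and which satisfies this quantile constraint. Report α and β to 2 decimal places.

With mean 0.52 fixed, write α = 0.52s, β = 0.48s where s = α+β.
Need P(θ < 0.73) = 0.975 under Beta(0.52s, 0.48s). Normal approximation: (q−m)/√(m(1−m)/s) ≈ z_{0.975} = 1.96, so s ≈ 0.52·0.48·(1.96)²/(0.73−0.52)² = 21.7.
At s = 21.7: P(θ<0.73) ≈ 0.980. Adjusting to match 0.975 gives s ≈ 19.85.
So α = 0.52·19.85 ≈ 10.32, β = 0.48·19.85 ≈ 9.53.

α ≈ 10.32, β ≈ 9.53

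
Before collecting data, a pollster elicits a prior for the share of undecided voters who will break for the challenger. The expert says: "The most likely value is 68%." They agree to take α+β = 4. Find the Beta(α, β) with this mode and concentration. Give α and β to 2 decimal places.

For α,β > 1 the Beta mode is (α−1)/(α+β−2). With α+β = 4, the mode is (α−1)/2.
Set (α−1)/2 = 0.68 → α = 1 + 0.68·2 = 2.36.
β = 4 − α = 1.64.

α = 2.36, β = 1.64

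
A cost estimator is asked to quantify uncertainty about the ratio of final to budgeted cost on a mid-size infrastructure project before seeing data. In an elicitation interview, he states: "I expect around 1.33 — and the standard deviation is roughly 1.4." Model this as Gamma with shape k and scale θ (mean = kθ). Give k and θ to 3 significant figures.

For Gamma(k, scale θ): mean = kθ, variance = kθ², so CV = 1/√k.
CV = SD/mean = 1.4/1.33 = 1.053, hence k = 1/CV² = 0.903.
Then θ = mean/k = 1.33/0.903 = 1.47.

k ≈ 0.903, θ ≈ 1.47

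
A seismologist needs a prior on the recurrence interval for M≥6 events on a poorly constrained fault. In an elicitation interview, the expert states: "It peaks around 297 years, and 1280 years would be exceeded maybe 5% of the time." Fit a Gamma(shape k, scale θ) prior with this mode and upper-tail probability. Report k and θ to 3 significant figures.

k ≈ 2.16, θ ≈ 256

Gamma(k,θ) with k>1 has mode (k−1)θ, so θ = 297/(k−1).
Need P(X < 1280) = 0.95 with θ tied to k this way. Start at k = 2, θ = 297: P(X<1280) ≈ 0.929.
Too low — raise k to concentrate. Iterating converges to k ≈ 2.16.
Then θ = 297/(2.16−1) ≈ 256.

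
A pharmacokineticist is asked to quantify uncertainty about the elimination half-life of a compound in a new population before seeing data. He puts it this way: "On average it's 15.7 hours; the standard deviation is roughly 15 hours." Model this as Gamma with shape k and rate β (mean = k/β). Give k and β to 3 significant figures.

k ≈ 1.1, β ≈ 0.0698

For Gamma(k, rate β): mean = k/β, variance = k/β², so CV = 1/√k.
CV = SD/mean = 15/15.7 = 0.9554, hence k = 1/CV² = 1.1.
Then β = k/mean = 1.1/15.7 = 0.0698.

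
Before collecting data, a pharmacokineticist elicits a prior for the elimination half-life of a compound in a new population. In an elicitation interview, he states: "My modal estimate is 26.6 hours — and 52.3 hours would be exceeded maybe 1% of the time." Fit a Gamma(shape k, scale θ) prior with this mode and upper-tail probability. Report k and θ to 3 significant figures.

Gamma(k,θ) with k>1 has mode (k−1)θ, so θ = 26.6/(k−1).
Need P(X < 52.3) = 0.99 with θ tied to k this way. Start at k = 2, θ = 26.6: P(X<52.3) ≈ 0.585.
Too low — raise k to concentrate. Iterating converges to k ≈ 11.8.
Then θ = 26.6/(11.8−1) ≈ 2.47.

k ≈ 11.8, θ ≈ 2.47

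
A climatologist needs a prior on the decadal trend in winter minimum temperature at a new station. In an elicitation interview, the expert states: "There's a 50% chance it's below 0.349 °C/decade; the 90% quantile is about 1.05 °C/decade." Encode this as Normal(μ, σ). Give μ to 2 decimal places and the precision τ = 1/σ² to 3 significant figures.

μ = 0.35, τ = 3.34

For Normal(μ,σ), the p-quantile is μ + z_p·σ. Here z_{0.5} = 0, z_{0.9} = 1.282.
So 0.349 = μ + 0σ and 1.05 = μ + 1.282σ.
Subtracting: σ = (1.05 − 0.349)/(1.282 − (0)) = 0.55.
Then μ = 0.349 − (0)·0.55 = 0.35.
Precision τ = 1/σ² = 1/0.547² = 3.34.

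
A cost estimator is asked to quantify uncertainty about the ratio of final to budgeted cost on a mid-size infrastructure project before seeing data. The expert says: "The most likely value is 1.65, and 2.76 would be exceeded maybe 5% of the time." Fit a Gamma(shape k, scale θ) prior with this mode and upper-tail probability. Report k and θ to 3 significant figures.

k ≈ 11.6, θ ≈ 0.156

Gamma(k,θ) with k>1 has mode (k−1)θ, so θ = 1.65/(k−1).
Need P(X < 2.76) = 0.95 with θ tied to k this way. Start at k = 2, θ = 1.65: P(X<2.76) ≈ 0.498.
Too low — raise k to concentrate. Iterating converges to k ≈ 11.6.
Then θ = 1.65/(11.6−1) ≈ 0.156.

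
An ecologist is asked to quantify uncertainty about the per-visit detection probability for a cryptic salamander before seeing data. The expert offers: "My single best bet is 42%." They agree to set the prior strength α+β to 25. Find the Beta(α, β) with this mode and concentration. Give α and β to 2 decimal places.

For α,β > 1 the Beta mode is (α−1)/(α+β−2). With α+β = 25, the mode is (α−1)/23.
Set (α−1)/23 = 0.42 → α = 1 + 0.42·23 = 10.66.
β = 25 − α = 14.34.

α = 10.66, β = 14.34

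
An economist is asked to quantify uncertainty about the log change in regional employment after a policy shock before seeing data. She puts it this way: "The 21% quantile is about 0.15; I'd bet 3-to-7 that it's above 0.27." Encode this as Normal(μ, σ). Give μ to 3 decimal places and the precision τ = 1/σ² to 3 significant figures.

μ = 0.223, τ = 123

The p-quantile of Normal(μ,σ) is μ + z_p·σ, with z_{0.21} = -0.8064 and z_{0.7} = 0.5244.
Eliminate σ: μ = (z₂·x₁ − z₁·x₂)/(z₂ − z₁) = (0.5244·0.15 − (-0.8064)·0.27)/1.331 = 0.223.
Then σ = (x₂ − x₁)/(z₂ − z₁) = (0.27 − 0.15)/1.331 = 0.090.
Precision τ = 1/σ² = 1/0.09017² = 123.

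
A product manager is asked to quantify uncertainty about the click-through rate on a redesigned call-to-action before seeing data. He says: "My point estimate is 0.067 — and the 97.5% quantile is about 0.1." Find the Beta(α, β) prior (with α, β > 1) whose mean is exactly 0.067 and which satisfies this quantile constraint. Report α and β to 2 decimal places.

With mean 0.067 fixed, write α = 0.067s, β = 0.933s where s = α+β.
Need P(θ < 0.1) = 0.975 under Beta(0.067s, 0.933s). Normal approximation: (q−m)/√(m(1−m)/s) ≈ z_{0.975} = 1.96, so s ≈ 0.067·0.933·(1.96)²/(0.1−0.067)² = 220.5.
At s = 220.5: P(θ<0.1) ≈ 0.964. Adjusting to match 0.975 gives s ≈ 264.85.
So α = 0.067·264.85 ≈ 17.75, β = 0.933·264.85 ≈ 247.11.

α ≈ 17.75, β ≈ 247.11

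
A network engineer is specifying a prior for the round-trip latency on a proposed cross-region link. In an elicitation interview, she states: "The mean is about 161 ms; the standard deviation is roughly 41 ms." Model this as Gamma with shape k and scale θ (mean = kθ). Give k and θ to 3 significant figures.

For Gamma(k, scale θ): mean = kθ, variance = kθ², so CV = 1/√k.
CV = SD/mean = 41/161 = 0.2547, hence k = 1/CV² = 15.4.
Then θ = mean/k = 161/15.4 = 10.4.

k ≈ 15.4, θ ≈ 10.4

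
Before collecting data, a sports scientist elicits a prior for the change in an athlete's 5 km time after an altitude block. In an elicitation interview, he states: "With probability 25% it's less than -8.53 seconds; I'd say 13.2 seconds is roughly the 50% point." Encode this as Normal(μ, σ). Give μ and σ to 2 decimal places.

The p-quantile of Normal(μ,σ) is μ + z_p·σ, with z_{0.25} = -0.6745 and z_{0.5} = 0.
Eliminate σ: μ = (z₂·x₁ − z₁·x₂)/(z₂ − z₁) = (0·-8.53 − (-0.6745)·13.2)/0.6745 = 13.20.
Then σ = (x₂ − x₁)/(z₂ − z₁) = (13.2 − -8.53)/0.6745 = 32.22.

μ = 13.20, σ = 32.22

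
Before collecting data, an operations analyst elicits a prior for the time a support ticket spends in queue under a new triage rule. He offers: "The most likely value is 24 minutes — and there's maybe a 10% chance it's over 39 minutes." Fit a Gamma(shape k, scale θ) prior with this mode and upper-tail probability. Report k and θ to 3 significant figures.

Gamma(k,θ) with k>1 has mode (k−1)θ, so θ = 24/(k−1).
Need P(X < 39) = 0.9 with θ tied to k this way. Start at k = 2, θ = 24: P(X<39) ≈ 0.483.
Too low — raise k to concentrate. Iterating converges to k ≈ 8.99.
Then θ = 24/(8.99−1) ≈ 3.

k ≈ 8.99, θ ≈ 3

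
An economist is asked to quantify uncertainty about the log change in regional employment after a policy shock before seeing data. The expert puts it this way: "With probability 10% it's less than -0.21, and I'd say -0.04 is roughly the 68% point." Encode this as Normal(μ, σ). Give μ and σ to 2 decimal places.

μ = -0.09, σ = 0.10

The p-quantile of Normal(μ,σ) is μ + z_p·σ, with z_{0.1} = -1.282 and z_{0.68} = 0.4677.
Eliminate σ: μ = (z₂·x₁ − z₁·x₂)/(z₂ − z₁) = (0.4677·-0.21 − (-1.282)·-0.04)/1.749 = -0.09.
Then σ = (x₂ − x₁)/(z₂ − z₁) = (-0.04 − -0.21)/1.749 = 0.10.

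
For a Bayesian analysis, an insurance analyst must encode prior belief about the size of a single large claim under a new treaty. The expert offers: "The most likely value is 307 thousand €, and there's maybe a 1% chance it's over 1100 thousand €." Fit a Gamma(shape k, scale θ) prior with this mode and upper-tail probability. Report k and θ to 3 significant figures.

k ≈ 3.64, θ ≈ 116

Gamma(k,θ) with k>1 has mode (k−1)θ, so θ = 307/(k−1).
Need P(X < 1100) = 0.99 with θ tied to k this way. Start at k = 2, θ = 307: P(X<1100) ≈ 0.873.
Too low — raise k to concentrate. Iterating converges to k ≈ 3.64.
Then θ = 307/(3.64−1) ≈ 116.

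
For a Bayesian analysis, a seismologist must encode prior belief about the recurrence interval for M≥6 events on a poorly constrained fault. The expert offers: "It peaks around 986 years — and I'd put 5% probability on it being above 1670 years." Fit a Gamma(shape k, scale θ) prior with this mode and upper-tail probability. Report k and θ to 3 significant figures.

Gamma(k,θ) with k>1 has mode (k−1)θ, so θ = 986/(k−1).
Need P(X < 1670) = 0.95 with θ tied to k this way. Start at k = 2, θ = 986: P(X<1670) ≈ 0.505.
Too low — raise k to concentrate. Iterating converges to k ≈ 11.1.
Then θ = 986/(11.1−1) ≈ 98.

k ≈ 11.1, θ ≈ 98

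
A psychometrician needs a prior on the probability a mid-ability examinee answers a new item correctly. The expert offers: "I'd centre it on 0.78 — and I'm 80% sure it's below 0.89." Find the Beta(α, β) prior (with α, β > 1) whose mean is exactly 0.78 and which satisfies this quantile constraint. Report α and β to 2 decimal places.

With mean 0.78 fixed, write α = 0.78s, β = 0.22s where s = α+β.
Need P(θ < 0.89) = 0.8 under Beta(0.78s, 0.22s). Normal approximation: (q−m)/√(m(1−m)/s) ≈ z_{0.8} = 0.842, so s ≈ 0.78·0.22·(0.842)²/(0.89−0.78)² = 10.0.
At s = 10.0: P(θ<0.89) ≈ 0.796. Adjusting to match 0.8 gives s ≈ 10.31.
So α = 0.78·10.31 ≈ 8.04, β = 0.22·10.31 ≈ 2.27.

α ≈ 8.04, β ≈ 2.27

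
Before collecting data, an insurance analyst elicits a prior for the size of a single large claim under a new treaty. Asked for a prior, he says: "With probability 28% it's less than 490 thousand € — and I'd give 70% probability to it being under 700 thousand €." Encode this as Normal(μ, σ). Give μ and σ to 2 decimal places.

μ = 600.54, σ = 189.66

The p-quantile of Normal(μ,σ) is μ + z_p·σ, with z_{0.28} = -0.5828 and z_{0.7} = 0.5244.
Eliminate σ: μ = (z₂·x₁ − z₁·x₂)/(z₂ − z₁) = (0.5244·490 − (-0.5828)·700)/1.107 = 600.54.
Then σ = (x₂ − x₁)/(z₂ − z₁) = (700 − 490)/1.107 = 189.66.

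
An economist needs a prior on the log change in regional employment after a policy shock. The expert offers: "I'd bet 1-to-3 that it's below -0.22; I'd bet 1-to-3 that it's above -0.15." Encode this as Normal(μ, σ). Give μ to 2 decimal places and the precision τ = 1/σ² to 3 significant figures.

For Normal(μ,σ), the p-quantile is μ + z_p·σ. Here z_{0.25} = -0.6745, z_{0.75} = 0.6745.
So -0.22 = μ − 0.6745σ and -0.15 = μ + 0.6745σ.
Subtracting: σ = (-0.15 − -0.22)/(0.6745 − (-0.6745)) = 0.05.
Then μ = -0.22 − (-0.6745)·0.05 = -0.18.
Precision τ = 1/σ² = 1/0.05189² = 371.

μ = -0.18, τ = 371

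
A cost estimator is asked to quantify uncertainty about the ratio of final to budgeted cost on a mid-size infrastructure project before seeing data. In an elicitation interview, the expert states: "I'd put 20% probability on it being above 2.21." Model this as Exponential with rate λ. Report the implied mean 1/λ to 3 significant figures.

mean ≈ 1.37

P(T > 2.21) = e^(−λ·2.21) = 0.2, so λ = −ln(0.2)/2.21 = 0.728.
Mean = 1/λ = 1.37.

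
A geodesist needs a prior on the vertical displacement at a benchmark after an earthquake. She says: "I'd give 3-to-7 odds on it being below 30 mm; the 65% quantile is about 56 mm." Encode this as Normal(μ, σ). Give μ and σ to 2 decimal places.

The p-quantile of Normal(μ,σ) is μ + z_p·σ, with z_{0.3} = -0.5244 and z_{0.65} = 0.3853.
Eliminate σ: μ = (z₂·x₁ − z₁·x₂)/(z₂ − z₁) = (0.3853·30 − (-0.5244)·56)/0.9097 = 44.99.
Then σ = (x₂ − x₁)/(z₂ − z₁) = (56 − 30)/0.9097 = 28.58.

μ = 44.99, σ = 28.58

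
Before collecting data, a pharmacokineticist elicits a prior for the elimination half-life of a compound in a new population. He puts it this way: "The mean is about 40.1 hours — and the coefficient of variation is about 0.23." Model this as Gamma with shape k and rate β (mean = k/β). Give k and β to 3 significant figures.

For Gamma(k, rate β): mean = k/β, variance = k/β², so CV = 1/√k.
CV = 0.23, hence k = 1/CV² = 18.9.
Then β = k/mean = 18.9/40.1 = 0.471.

k ≈ 18.9, β ≈ 0.471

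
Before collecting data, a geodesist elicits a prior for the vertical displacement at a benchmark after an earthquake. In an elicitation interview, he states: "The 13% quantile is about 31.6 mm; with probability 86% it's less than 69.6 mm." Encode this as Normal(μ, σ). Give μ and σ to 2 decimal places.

μ = 51.00, σ = 17.22

For Normal(μ,σ), the p-quantile is μ + z_p·σ. Here z_{0.13} = -1.126, z_{0.86} = 1.08.
So 31.6 = μ − 1.126σ and 69.6 = μ + 1.08σ.
Subtracting: σ = (69.6 − 31.6)/(1.08 − (-1.126)) = 17.22.
Then μ = 31.6 − (-1.126)·17.22 = 51.00.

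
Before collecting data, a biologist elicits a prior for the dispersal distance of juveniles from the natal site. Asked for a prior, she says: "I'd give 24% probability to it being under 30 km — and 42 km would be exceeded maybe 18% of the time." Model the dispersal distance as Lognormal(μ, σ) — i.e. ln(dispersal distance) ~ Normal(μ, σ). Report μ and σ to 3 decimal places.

If T ~ Lognormal(μ,σ) then ln T ~ Normal(μ,σ), so the p-quantile of ln T is μ + z_p·σ.
ln(30) = 3.401 and ln(42) = 3.738; z_{0.24} = -0.7063, z_{0.82} = 0.9154.
σ = (3.738 − 3.401)/(0.9154 − (-0.7063)) = 0.207.
μ = 3.401 − (-0.7063)·0.207 = 3.548.

μ ≈ 3.548, σ ≈ 0.207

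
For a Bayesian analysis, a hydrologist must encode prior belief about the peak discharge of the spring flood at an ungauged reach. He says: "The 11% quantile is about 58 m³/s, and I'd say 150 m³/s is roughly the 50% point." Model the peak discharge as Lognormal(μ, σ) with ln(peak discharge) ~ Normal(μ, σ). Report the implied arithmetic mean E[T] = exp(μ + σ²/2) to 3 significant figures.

If T ~ Lognormal(μ,σ) then ln T ~ Normal(μ,σ), so the p-quantile of ln T is μ + z_p·σ.
ln(58) = 4.06 and ln(150) = 5.011; z_{0.11} = -1.227, z_{0.5} = 0.
σ = (5.011 − 4.06)/(0 − (-1.227)) = 0.775.
μ = 4.06 − (-1.227)·0.775 = 5.011.
E[T] = exp(μ + σ²/2) = exp(5.011 + 0.3001) = 202 m³/s.

E[T] ≈ 202 m³/s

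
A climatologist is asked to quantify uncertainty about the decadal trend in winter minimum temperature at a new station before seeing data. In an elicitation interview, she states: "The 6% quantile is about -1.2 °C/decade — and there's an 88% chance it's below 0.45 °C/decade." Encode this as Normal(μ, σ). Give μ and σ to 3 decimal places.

μ = -0.260, σ = 0.604

For Normal(μ,σ), the p-quantile is μ + z_p·σ. Here z_{0.06} = -1.555, z_{0.88} = 1.175.
So -1.2 = μ − 1.555σ and 0.45 = μ + 1.175σ.
Subtracting: σ = (0.45 − -1.2)/(1.175 − (-1.555)) = 0.604.
Then μ = -1.2 − (-1.555)·0.604 = -0.260.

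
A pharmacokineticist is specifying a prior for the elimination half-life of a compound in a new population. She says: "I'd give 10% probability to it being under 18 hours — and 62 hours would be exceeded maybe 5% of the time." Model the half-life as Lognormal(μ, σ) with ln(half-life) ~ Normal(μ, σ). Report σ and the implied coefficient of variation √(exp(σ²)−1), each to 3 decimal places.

If T ~ Lognormal(μ,σ) then ln T ~ Normal(μ,σ), so the p-quantile of ln T is μ + z_p·σ.
ln(18) = 2.89 and ln(62) = 4.127; z_{0.1} = -1.282, z_{0.95} = 1.645.
σ = (4.127 − 2.89)/(1.645 − (-1.282)) = 0.423.
μ = 2.89 − (-1.282)·0.423 = 3.432.
CV = √(exp(σ²)−1) = √(exp(0.1786)−1) = 0.442.

σ ≈ 0.423, CV ≈ 0.442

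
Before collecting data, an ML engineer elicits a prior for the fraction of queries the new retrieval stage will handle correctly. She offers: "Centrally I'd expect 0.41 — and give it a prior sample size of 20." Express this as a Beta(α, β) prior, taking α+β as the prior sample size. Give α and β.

Under the effective-sample-size interpretation, Beta(α, β) has prior mean α/(α+β) and prior sample size α+β.
So α+β = 20 and α/(α+β) = 0.41, giving α = 0.41·20 = 8.2 and β = 20 − 8.2 = 11.8.

α = 8.2, β = 11.8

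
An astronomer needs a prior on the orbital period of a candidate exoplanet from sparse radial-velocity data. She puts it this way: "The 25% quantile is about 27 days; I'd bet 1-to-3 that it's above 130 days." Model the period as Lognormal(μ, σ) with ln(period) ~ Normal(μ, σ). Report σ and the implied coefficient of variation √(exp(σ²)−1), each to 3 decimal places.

σ ≈ 1.165, CV ≈ 1.699

If T ~ Lognormal(μ,σ) then ln T ~ Normal(μ,σ), so the p-quantile of ln T is μ + z_p·σ.
ln(27) = 3.296 and ln(130) = 4.868; z_{0.25} = -0.6745, z_{0.75} = 0.6745.
σ = (4.868 − 3.296)/(0.6745 − (-0.6745)) = 1.165.
μ = 3.296 − (-0.6745)·1.165 = 4.082.
CV = √(exp(σ²)−1) = √(exp(1.3575)−1) = 1.699.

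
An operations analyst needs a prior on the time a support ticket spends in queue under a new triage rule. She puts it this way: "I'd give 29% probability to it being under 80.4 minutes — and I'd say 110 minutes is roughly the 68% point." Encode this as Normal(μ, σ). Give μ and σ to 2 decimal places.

For Normal(μ,σ), the p-quantile is μ + z_p·σ. Here z_{0.29} = -0.5534, z_{0.68} = 0.4677.
So 80.4 = μ − 0.5534σ and 110 = μ + 0.4677σ.
Subtracting: σ = (110 − 80.4)/(0.4677 − (-0.5534)) = 28.99.
Then μ = 80.4 − (-0.5534)·28.99 = 96.44.

μ = 96.44, σ = 28.99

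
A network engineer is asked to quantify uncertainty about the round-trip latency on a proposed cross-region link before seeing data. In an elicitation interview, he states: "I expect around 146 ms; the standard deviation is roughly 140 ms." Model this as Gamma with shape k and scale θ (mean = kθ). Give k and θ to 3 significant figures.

For Gamma(k, scale θ): mean = kθ, variance = kθ², so CV = 1/√k.
CV = SD/mean = 140/146 = 0.9589, hence k = 1/CV² = 1.09.
Then θ = mean/k = 146/1.09 = 134.

k ≈ 1.09, θ ≈ 134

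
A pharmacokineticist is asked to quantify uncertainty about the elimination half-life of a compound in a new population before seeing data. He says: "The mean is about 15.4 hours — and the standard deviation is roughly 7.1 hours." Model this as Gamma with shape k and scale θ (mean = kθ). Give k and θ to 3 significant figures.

k ≈ 4.7, θ ≈ 3.27

For Gamma(k, scale θ): mean = kθ, variance = kθ², so CV = 1/√k.
CV = SD/mean = 7.1/15.4 = 0.461, hence k = 1/CV² = 4.7.
Then θ = mean/k = 15.4/4.7 = 3.27.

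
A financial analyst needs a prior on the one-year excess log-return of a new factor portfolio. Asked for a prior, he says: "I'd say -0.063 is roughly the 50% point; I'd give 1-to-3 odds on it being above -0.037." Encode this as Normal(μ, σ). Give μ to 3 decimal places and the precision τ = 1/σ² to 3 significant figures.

μ = -0.063, τ = 673

For Normal(μ,σ), the p-quantile is μ + z_p·σ. Here z_{0.5} = 0, z_{0.75} = 0.6745.
So -0.063 = μ + 0σ and -0.037 = μ + 0.6745σ.
Subtracting: σ = (-0.037 − -0.063)/(0.6745 − (0)) = 0.039.
Then μ = -0.063 − (0)·0.039 = -0.063.
Precision τ = 1/σ² = 1/0.03855² = 673.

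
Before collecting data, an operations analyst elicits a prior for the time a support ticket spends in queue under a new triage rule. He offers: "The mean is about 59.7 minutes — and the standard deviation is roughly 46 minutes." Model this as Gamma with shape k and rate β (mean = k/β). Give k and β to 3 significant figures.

For Gamma(k, rate β): mean = k/β, variance = k/β², so CV = 1/√k.
CV = SD/mean = 46/59.7 = 0.7705, hence k = 1/CV² = 1.68.
Then β = k/mean = 1.68/59.7 = 0.0282.

k ≈ 1.68, β ≈ 0.0282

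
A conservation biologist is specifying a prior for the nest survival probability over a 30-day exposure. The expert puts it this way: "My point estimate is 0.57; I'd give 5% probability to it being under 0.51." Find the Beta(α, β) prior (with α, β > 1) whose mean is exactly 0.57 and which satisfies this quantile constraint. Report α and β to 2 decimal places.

α ≈ 106.01, β ≈ 79.98

With mean 0.57 fixed, write α = 0.57s, β = 0.43s where s = α+β.
Need P(θ < 0.51) = 0.05 under Beta(0.57s, 0.43s). Normal approximation: (q−m)/√(m(1−m)/s) ≈ z_{0.05} = -1.64, so s ≈ 0.57·0.43·(-1.64)²/(0.51−0.57)² = 184.2.
At s = 184.2: P(θ<0.51) ≈ 0.051. Adjusting to match 0.05 gives s ≈ 185.99.
So α = 0.57·185.99 ≈ 106.01, β = 0.43·185.99 ≈ 79.98.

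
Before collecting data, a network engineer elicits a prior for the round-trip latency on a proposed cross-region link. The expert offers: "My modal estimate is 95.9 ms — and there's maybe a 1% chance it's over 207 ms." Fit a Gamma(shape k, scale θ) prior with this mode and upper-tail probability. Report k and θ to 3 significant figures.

k ≈ 9.18, θ ≈ 11.7

Gamma(k,θ) with k>1 has mode (k−1)θ, so θ = 95.9/(k−1).
Need P(X < 207) = 0.99 with θ tied to k this way. Start at k = 2, θ = 95.9: P(X<207) ≈ 0.635.
Too low — raise k to concentrate. Iterating converges to k ≈ 9.18.
Then θ = 95.9/(9.18−1) ≈ 11.7.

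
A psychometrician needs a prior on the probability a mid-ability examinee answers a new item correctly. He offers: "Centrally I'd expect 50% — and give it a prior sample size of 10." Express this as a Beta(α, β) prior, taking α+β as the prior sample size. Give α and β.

Under the effective-sample-size interpretation, Beta(α, β) has prior mean α/(α+β) and prior sample size α+β.
So α+β = 10 and α/(α+β) = 0.5, giving α = 0.5·10 = 5 and β = 10 − 5 = 5.

α = 5, β = 5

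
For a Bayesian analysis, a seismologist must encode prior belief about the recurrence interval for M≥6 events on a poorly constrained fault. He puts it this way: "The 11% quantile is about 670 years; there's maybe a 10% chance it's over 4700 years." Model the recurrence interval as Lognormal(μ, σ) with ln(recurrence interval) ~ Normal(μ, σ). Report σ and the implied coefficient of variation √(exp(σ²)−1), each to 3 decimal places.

If T ~ Lognormal(μ,σ) then ln T ~ Normal(μ,σ), so the p-quantile of ln T is μ + z_p·σ.
ln(670) = 6.507 and ln(4700) = 8.455; z_{0.11} = -1.227, z_{0.9} = 1.282.
σ = (8.455 − 6.507)/(1.282 − (-1.227)) = 0.777.
μ = 6.507 − (-1.227)·0.777 = 7.460.
CV = √(exp(σ²)−1) = √(exp(0.6033)−1) = 0.910.

σ ≈ 0.777, CV ≈ 0.910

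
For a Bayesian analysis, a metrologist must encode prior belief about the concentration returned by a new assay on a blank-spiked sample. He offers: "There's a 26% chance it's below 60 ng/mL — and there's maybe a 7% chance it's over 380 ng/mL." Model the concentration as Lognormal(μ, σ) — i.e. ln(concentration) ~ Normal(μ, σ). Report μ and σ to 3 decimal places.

If T ~ Lognormal(μ,σ) then ln T ~ Normal(μ,σ), so the p-quantile of ln T is μ + z_p·σ.
ln(60) = 4.094 and ln(380) = 5.94; z_{0.26} = -0.6433, z_{0.93} = 1.476.
σ = (5.94 − 4.094)/(1.476 − (-0.6433)) = 0.871.
μ = 4.094 − (-0.6433)·0.871 = 4.655.

μ ≈ 4.655, σ ≈ 0.871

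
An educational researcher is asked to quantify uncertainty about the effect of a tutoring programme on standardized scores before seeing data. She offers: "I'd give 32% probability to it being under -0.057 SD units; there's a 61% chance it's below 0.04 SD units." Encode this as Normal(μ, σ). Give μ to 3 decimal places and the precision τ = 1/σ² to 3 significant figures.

For Normal(μ,σ), the p-quantile is μ + z_p·σ. Here z_{0.32} = -0.4677, z_{0.61} = 0.2793.
So -0.057 = μ − 0.4677σ and 0.04 = μ + 0.2793σ.
Subtracting: σ = (0.04 − -0.057)/(0.2793 − (-0.4677)) = 0.130.
Then μ = -0.057 − (-0.4677)·0.130 = 0.004.
Precision τ = 1/σ² = 1/0.1298² = 59.3.

μ = 0.004, τ = 59.3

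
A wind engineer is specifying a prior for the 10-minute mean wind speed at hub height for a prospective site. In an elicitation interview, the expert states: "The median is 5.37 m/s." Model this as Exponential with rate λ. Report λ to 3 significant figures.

λ ≈ 0.129

Exponential median = ln 2 / λ, so λ = ln 2 / 5.37 = 0.129.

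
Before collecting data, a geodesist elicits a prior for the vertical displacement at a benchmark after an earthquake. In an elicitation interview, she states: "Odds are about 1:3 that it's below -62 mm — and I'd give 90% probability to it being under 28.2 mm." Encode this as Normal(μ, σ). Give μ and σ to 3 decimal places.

For Normal(μ,σ), the p-quantile is μ + z_p·σ. Here z_{0.25} = -0.6745, z_{0.9} = 1.282.
So -62 = μ − 0.6745σ and 28.2 = μ + 1.282σ.
Subtracting: σ = (28.2 − -62)/(1.282 − (-0.6745)) = 46.114.
Then μ = -62 − (-0.6745)·46.114 = -30.897.

μ = -30.897, σ = 46.114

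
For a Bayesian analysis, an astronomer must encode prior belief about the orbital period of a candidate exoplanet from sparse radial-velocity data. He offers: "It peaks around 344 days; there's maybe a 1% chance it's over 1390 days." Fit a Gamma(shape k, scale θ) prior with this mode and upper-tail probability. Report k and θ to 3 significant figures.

Gamma(k,θ) with k>1 has mode (k−1)θ, so θ = 344/(k−1).
Need P(X < 1390) = 0.99 with θ tied to k this way. Start at k = 2, θ = 344: P(X<1390) ≈ 0.911.
Too low — raise k to concentrate. Iterating converges to k ≈ 3.14.
Then θ = 344/(3.14−1) ≈ 161.

k ≈ 3.14, θ ≈ 161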